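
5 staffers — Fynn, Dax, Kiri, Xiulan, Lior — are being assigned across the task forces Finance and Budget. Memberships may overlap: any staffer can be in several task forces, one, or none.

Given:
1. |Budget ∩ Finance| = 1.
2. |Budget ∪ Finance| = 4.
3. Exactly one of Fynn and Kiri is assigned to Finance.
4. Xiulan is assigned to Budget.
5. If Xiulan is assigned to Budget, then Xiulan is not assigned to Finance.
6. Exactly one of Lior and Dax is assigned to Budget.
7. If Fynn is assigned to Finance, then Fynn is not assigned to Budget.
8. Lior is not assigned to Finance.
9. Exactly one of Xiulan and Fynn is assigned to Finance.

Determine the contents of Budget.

Budget = {Dax, Kiri, Xiulan}

From (4): Xiulan ∈ Budget.
From (8): Lior ∉ Finance.
(5): Xiulan ∉ Finance.
(9) (exactly one): Fynn ∈ Finance.
(3) (exactly one): Kiri ∉ Finance.
(7): Fynn ∉ Budget.
Suppose Dax ∉ Budget: no assignment then satisfies all the clues, so Dax ∈ Budget.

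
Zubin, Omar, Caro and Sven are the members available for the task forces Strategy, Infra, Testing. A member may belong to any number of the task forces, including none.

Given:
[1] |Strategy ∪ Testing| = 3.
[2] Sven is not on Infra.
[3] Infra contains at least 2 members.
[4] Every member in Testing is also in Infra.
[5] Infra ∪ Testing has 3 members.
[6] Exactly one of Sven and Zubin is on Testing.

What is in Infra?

Infra = {Caro, Omar, Zubin}

From (2): Sven ∉ Infra.
(4) contrapositive: Sven ∉ Testing.
(6) (exactly one): Zubin ∈ Testing.
(4) with Zubin ∈ Testing: Zubin ∈ Infra.
Suppose Omar ∉ Infra: no assignment then satisfies all the clues, so Omar ∈ Infra.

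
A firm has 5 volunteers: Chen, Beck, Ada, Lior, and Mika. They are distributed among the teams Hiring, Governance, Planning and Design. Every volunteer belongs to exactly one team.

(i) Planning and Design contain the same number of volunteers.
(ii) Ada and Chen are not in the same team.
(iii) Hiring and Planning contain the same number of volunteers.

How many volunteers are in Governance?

2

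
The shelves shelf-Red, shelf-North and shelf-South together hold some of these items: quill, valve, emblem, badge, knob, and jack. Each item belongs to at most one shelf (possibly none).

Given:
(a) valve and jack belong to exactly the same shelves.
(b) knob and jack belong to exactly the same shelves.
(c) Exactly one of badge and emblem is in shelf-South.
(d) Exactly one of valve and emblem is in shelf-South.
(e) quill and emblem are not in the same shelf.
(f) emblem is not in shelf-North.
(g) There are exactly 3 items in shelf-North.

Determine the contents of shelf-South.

shelf-South = {emblem}

From (f): emblem ∉ shelf-North.
Suppose quill ∈ shelf-South: no assignment then satisfies all the clues, so quill ∉ shelf-South.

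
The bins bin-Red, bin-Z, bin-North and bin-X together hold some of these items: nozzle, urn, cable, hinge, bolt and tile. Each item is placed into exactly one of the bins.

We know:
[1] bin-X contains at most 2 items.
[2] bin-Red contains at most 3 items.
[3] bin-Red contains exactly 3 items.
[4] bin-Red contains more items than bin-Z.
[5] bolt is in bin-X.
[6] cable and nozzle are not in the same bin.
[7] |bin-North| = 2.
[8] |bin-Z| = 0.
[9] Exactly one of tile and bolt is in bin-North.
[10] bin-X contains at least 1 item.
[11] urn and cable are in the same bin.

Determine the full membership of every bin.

bin-Red = {cable, hinge, urn}; bin-Z = {}; bin-North = {nozzle, tile}; bin-X = {bolt}

From (5): bolt ∈ bin-X.
(8): bin-Z already has 0, so the rest are out.
(9) (exactly one): tile ∈ bin-North.
Suppose nozzle ∈ bin-Red: no assignment then satisfies all the clues, so nozzle ∉ bin-Red.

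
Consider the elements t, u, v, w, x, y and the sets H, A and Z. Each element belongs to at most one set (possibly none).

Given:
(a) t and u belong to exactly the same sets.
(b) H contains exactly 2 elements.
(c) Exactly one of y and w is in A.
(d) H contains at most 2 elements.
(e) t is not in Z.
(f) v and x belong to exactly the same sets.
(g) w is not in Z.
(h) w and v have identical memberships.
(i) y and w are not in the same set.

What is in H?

H = {t, u}

From (e): t ∉ Z.
From (g): w ∉ Z.
(a): u matches t: u ∉ Z.
(h): v matches w: v ∉ Z.
(f): x matches v: x ∉ Z.
Suppose t ∉ H: no assignment then satisfies all the clues, so t ∈ H.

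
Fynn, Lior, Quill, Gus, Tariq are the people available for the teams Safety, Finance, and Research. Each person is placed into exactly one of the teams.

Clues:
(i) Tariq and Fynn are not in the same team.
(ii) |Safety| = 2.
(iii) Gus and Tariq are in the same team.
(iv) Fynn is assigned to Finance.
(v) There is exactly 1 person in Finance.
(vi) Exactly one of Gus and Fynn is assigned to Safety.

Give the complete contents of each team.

From (iv): Fynn ∈ Finance.
(i): Tariq ∉ Finance.
(iii): Gus matches Tariq: Gus ∉ Finance.
(v): Finance already has 1, so the rest are out.
(vi) (exactly one): Gus ∈ Safety.
(iii): Tariq matches Gus: Tariq ∈ Safety.
(ii): Safety already has 2, so the rest are out.
Only one team left: Lior ∈ Research.
Only one team left: Quill ∈ Research.

Safety = {Gus, Tariq}; Finance = {Fynn}; Research = {Lior, Quill}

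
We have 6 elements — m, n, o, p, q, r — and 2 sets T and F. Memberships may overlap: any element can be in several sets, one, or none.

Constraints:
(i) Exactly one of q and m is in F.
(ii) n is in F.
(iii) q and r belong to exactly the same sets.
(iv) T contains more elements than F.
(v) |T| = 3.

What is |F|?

2

From (ii): n ∈ F.
Suppose m ∉ F: no assignment then satisfies all the clues, so m ∈ F.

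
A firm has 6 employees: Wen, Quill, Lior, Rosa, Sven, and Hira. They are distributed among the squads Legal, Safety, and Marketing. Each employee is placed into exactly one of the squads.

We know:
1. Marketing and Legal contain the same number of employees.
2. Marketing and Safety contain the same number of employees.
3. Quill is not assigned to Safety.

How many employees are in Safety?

2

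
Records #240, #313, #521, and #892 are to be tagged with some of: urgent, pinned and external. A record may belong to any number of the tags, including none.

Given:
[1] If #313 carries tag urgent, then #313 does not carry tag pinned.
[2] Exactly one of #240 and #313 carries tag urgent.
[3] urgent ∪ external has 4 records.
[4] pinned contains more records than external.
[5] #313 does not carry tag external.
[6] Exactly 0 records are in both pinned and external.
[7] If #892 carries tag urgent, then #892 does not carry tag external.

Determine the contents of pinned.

pinned = {#521, #892}

From (5): #313 ∉ external.
Suppose #240 ∈ pinned: no assignment then satisfies all the clues, so #240 ∉ pinned.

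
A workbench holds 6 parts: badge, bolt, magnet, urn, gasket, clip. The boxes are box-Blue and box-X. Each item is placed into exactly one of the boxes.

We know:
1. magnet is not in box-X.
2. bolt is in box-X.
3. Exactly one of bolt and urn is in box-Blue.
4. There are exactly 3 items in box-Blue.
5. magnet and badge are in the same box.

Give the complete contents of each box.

box-Blue = {badge, magnet, urn}; box-X = {bolt, clip, gasket}

From (1): magnet ∉ box-X.
From (2): bolt ∈ box-X.
(3) (exactly one): urn ∈ box-Blue.
(5): badge matches magnet: badge ∉ box-X.
Only one box left: badge ∈ box-Blue.
Only one box left: magnet ∈ box-Blue.
(4): box-Blue already has 3, so the rest are out.
Only one box left: gasket ∈ box-X.
Only one box left: clip ∈ box-X.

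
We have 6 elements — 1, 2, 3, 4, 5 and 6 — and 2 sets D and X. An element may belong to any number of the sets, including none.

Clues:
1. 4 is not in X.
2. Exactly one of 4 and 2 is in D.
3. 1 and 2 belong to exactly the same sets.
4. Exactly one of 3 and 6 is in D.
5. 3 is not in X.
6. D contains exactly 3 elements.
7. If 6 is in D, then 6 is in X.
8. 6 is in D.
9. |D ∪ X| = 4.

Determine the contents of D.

From (1): 4 ∉ X.
From (5): 3 ∉ X.
From (8): 6 ∈ D.
(4) (exactly one): 3 ∉ D.
(7): 6 ∈ X.
Suppose 1 ∉ D: no assignment then satisfies all the clues, so 1 ∈ D.

D = {1, 2, 6}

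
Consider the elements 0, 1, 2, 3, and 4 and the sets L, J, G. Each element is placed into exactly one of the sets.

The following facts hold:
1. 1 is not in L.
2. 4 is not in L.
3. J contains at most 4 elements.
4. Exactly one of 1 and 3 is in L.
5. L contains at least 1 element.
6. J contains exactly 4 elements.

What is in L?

L = {3}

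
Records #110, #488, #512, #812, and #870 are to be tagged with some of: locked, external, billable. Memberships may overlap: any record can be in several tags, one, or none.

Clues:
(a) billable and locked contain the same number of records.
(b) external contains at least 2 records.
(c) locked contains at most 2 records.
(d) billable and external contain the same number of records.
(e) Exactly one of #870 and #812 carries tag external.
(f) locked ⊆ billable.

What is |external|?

2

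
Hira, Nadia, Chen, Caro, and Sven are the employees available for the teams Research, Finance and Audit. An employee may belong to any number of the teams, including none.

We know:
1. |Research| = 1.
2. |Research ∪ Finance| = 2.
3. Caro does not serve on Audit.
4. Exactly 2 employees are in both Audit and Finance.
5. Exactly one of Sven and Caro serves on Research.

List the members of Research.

Research = {Sven}

From (3): Caro ∉ Audit.
Suppose Hira ∈ Research: no assignment then satisfies all the clues, so Hira ∉ Research.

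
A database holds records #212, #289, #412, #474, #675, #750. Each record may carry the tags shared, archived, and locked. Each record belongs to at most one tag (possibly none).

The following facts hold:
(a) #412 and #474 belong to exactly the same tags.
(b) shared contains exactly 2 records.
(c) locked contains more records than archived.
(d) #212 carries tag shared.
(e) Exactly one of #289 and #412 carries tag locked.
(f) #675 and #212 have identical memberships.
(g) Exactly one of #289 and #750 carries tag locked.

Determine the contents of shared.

shared = {#212, #675}

From (d): #212 ∈ shared.
(f): #675 matches #212: #675 ∈ shared.
(b): shared already has 2, so the rest are out.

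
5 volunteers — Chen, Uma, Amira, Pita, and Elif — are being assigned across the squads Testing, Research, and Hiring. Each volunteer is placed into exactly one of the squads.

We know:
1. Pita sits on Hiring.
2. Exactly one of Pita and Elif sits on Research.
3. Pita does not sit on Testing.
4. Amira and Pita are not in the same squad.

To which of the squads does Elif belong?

Elif: Research

From (1): Pita ∈ Hiring.
(2) (exactly one): Elif ∈ Research.
(4): Amira ∉ Hiring.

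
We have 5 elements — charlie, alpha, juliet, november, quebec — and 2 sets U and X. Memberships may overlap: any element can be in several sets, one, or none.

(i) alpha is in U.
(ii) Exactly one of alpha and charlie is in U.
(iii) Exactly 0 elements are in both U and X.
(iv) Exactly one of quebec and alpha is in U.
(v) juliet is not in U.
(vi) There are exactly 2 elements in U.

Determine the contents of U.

U = {alpha, november}

From (i): alpha ∈ U.
From (v): juliet ∉ U.
(ii) (exactly one): charlie ∉ U.
(iv) (exactly one): quebec ∉ U.
(vi): only 2 candidates remain for U, so all are in.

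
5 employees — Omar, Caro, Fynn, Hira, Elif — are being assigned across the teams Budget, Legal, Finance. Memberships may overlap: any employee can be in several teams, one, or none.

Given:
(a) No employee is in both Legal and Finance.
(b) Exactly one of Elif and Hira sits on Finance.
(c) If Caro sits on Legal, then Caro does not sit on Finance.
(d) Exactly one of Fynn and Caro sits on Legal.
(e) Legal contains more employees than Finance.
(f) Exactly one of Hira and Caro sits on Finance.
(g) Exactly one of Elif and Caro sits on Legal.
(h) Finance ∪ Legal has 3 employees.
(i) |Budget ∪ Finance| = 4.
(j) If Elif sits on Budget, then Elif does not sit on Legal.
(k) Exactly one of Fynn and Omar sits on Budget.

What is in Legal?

Legal = {Caro, Omar}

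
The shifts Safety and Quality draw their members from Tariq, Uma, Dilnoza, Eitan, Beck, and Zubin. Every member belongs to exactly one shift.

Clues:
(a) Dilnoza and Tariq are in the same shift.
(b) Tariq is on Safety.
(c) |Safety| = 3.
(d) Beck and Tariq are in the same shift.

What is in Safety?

From (b): Tariq ∈ Safety.
(a): Dilnoza matches Tariq: Dilnoza ∈ Safety.
(d): Beck matches Tariq: Beck ∈ Safety.
(c): Safety already has 3, so the rest are out.
Only one shift left: Uma ∈ Quality.
Only one shift left: Eitan ∈ Quality.
Only one shift left: Zubin ∈ Quality.

Safety = {Beck, Dilnoza, Tariq}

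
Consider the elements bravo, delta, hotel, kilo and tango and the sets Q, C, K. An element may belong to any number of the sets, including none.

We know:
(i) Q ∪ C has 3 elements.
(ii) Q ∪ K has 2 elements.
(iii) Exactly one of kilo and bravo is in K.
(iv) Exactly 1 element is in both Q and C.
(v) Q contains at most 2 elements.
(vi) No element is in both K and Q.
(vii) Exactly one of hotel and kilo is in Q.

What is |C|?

3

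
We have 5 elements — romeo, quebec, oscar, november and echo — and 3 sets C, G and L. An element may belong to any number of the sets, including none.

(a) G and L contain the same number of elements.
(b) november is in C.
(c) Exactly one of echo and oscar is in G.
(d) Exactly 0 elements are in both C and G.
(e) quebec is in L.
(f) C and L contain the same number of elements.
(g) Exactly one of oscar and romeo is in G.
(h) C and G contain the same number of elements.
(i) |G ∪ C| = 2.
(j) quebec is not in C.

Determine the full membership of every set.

From (b): november ∈ C.
From (e): quebec ∈ L.
From (j): quebec ∉ C.
Suppose romeo ∈ C: no assignment then satisfies all the clues, so romeo ∉ C.

C = {november}; G = {oscar}; L = {quebec}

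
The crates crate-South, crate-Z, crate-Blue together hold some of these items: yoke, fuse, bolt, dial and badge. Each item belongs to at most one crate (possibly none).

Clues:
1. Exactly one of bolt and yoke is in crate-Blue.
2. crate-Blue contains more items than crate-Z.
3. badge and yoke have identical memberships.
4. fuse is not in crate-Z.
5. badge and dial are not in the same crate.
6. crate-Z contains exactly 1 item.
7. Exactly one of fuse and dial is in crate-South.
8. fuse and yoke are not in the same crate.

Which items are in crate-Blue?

crate-Blue = {badge, yoke}

From (4): fuse ∉ crate-Z.
Suppose yoke ∉ crate-Blue: no assignment then satisfies all the clues, so yoke ∈ crate-Blue.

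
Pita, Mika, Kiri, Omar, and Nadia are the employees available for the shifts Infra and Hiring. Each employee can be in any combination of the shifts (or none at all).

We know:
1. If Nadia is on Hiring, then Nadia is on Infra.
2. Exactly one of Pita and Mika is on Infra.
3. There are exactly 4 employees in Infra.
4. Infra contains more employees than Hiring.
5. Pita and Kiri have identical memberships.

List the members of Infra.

Infra = {Kiri, Nadia, Omar, Pita}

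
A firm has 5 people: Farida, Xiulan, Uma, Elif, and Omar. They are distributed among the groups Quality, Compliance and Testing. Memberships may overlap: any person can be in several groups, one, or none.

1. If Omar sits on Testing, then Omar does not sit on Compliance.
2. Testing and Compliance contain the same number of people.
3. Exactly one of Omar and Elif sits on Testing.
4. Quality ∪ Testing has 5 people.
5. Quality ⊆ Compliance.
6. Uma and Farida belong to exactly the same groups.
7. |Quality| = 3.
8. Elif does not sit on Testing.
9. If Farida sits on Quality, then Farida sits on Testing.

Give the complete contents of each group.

Quality = {Elif, Farida, Uma}; Compliance = {Elif, Farida, Uma, Xiulan}; Testing = {Farida, Omar, Uma, Xiulan}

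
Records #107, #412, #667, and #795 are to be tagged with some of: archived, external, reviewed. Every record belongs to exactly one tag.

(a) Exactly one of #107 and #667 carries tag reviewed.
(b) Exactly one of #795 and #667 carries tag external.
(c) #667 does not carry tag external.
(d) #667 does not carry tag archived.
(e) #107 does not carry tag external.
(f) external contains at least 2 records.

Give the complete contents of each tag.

archived = {#107}; external = {#412, #795}; reviewed = {#667}

From (c): #667 ∉ external.
From (d): #667 ∉ archived.
From (e): #107 ∉ external.
(b) (exactly one): #795 ∈ external.
(f): only 2 candidates remain for external, so all are in.
Only one tag left: #667 ∈ reviewed.
(a) (exactly one): #107 ∉ reviewed.
Only one tag left: #107 ∈ archived.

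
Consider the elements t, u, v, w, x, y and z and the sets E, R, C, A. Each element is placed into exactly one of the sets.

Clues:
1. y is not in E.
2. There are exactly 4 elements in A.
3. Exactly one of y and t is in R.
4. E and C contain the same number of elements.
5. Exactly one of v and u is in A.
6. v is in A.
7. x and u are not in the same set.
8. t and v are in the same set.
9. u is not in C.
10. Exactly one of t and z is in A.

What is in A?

From (1): y ∉ E.
From (6): v ∈ A.
From (9): u ∉ C.
(5) (exactly one): u ∉ A.
(8): t matches v: t ∉ E.
(8): t matches v: t ∉ R.
(8): t matches v: t ∉ C.
(8): t matches v: t ∈ A.
(10) (exactly one): z ∉ A.
(3) (exactly one): y ∈ R.
(2): only 4 candidates remain for A, so all are in.

A = {t, v, w, x}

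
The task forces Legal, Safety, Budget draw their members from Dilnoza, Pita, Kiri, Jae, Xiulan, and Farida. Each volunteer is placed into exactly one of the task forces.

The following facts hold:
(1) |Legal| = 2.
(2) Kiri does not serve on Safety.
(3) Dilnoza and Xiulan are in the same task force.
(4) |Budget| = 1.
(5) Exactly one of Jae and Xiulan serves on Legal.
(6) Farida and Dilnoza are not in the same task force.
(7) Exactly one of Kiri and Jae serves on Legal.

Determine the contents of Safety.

Safety = {Dilnoza, Pita, Xiulan}

From (2): Kiri ∉ Safety.
Suppose Dilnoza ∉ Safety: no assignment then satisfies all the clues, so Dilnoza ∈ Safety.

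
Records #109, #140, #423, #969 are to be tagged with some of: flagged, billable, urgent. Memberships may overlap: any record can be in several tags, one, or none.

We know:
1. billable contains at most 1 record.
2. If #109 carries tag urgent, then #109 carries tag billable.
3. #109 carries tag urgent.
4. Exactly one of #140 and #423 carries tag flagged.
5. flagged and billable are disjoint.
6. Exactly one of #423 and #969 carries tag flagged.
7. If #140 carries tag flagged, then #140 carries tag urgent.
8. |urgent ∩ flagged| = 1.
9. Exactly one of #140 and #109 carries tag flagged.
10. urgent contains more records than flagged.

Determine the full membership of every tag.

flagged = {#140, #969}; billable = {#109}; urgent = {#109, #140, #423}

From (3): #109 ∈ urgent.
(2): #109 ∈ billable.
(5) (disjoint): #109 ∉ flagged.
(9) (exactly one): #140 ∈ flagged.
(1): billable already has 1, so the rest are out.
(4) (exactly one): #423 ∉ flagged.
(6) (exactly one): #969 ∈ flagged.
(7): #140 ∈ urgent.
Suppose #423 ∉ urgent: no assignment then satisfies all the clues, so #423 ∈ urgent.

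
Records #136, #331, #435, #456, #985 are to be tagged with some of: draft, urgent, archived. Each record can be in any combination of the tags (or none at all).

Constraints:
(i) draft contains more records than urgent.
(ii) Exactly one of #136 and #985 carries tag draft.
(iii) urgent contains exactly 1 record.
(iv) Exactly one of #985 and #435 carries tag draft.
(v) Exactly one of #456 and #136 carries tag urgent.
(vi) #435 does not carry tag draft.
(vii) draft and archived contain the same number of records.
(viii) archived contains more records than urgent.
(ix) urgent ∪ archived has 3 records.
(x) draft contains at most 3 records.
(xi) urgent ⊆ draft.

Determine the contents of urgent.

urgent = {#456}

From (vi): #435 ∉ draft.
(iv) (exactly one): #985 ∈ draft.
(xi) contrapositive: #435 ∉ urgent.
(ii) (exactly one): #136 ∉ draft.
(xi) contrapositive: #136 ∉ urgent.
(v) (exactly one): #456 ∈ urgent.
(xi) with #456 ∈ urgent: #456 ∈ draft.
(iii): urgent already has 1, so the rest are out.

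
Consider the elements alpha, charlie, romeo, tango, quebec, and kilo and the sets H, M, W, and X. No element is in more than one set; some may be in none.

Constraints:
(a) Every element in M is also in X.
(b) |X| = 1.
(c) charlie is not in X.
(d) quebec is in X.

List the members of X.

From (c): charlie ∉ X.
From (d): quebec ∈ X.
(a) contrapositive: charlie ∉ M.
(b): X already has 1, so the rest are out.
(a) contrapositive: alpha ∉ M.
(a) contrapositive: romeo ∉ M.
(a) contrapositive: tango ∉ M.
(a) contrapositive: kilo ∉ M.

X = {quebec}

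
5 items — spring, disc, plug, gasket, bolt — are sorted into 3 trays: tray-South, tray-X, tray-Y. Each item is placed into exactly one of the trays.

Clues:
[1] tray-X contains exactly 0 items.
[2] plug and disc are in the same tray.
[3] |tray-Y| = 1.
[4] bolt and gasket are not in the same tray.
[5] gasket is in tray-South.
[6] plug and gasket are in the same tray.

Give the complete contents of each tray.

From (5): gasket ∈ tray-South.
(1): tray-X already has 0, so the rest are out.
(4): bolt ∉ tray-South.
(6): plug matches gasket: plug ∈ tray-South.
Only one tray left: bolt ∈ tray-Y.
(2): disc matches plug: disc ∈ tray-South.
(3): tray-Y already has 1, so the rest are out.
Only one tray left: spring ∈ tray-South.

tray-South = {disc, gasket, plug, spring}; tray-X = {}; tray-Y = {bolt}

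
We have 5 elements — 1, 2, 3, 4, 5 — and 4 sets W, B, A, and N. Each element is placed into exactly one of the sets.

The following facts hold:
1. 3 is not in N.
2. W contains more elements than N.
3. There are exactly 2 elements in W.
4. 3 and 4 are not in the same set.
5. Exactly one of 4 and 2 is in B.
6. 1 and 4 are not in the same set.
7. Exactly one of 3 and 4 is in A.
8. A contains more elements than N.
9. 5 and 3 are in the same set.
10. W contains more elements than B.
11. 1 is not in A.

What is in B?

B = {4}

From (1): 3 ∉ N.
From (11): 1 ∉ A.
(9): 5 matches 3: 5 ∉ N.
Suppose 1 ∈ B: no assignment then satisfies all the clues, so 1 ∉ B.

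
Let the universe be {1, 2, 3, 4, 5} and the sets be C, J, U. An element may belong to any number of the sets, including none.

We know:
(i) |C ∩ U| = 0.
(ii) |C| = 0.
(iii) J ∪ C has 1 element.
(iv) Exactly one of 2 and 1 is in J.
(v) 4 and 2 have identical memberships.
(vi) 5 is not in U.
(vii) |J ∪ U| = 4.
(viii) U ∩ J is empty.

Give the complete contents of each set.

C = {}; J = {1}; U = {2, 3, 4}

From (vi): 5 ∉ U.
(ii): C already has 0, so the rest are out.
Suppose 1 ∉ J: no assignment then satisfies all the clues, so 1 ∈ J.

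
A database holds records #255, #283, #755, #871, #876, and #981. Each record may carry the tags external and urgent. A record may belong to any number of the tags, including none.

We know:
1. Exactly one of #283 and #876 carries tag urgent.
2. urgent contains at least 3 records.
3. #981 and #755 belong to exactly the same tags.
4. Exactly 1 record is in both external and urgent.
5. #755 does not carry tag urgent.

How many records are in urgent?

3

From (5): #755 ∉ urgent.
(3): #981 matches #755: #981 ∉ urgent.
Suppose #255 ∉ urgent: no assignment then satisfies all the clues, so #255 ∈ urgent.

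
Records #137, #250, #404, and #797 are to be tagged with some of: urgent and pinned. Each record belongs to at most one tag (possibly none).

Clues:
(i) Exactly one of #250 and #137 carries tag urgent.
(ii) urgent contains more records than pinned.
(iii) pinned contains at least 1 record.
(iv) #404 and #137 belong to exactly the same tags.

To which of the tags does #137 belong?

#137: urgent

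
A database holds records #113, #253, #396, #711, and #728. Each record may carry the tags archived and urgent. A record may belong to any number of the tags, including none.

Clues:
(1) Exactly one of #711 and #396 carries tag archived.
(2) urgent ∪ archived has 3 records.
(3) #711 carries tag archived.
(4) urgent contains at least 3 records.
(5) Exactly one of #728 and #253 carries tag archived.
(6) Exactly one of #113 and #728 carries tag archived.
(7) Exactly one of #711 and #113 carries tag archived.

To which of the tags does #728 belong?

#728: archived, urgent

From (3): #711 ∈ archived.
(1) (exactly one): #396 ∉ archived.
(7) (exactly one): #113 ∉ archived.
(6) (exactly one): #728 ∈ archived.
(5) (exactly one): #253 ∉ archived.
Suppose #728 ∉ urgent: no assignment then satisfies all the clues, so #728 ∈ urgent.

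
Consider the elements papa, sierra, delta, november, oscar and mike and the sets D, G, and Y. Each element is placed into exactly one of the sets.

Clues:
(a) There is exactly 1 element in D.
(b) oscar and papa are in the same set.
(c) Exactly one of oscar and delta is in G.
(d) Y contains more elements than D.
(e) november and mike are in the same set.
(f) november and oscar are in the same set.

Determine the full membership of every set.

D = {sierra}; G = {delta}; Y = {mike, november, oscar, papa}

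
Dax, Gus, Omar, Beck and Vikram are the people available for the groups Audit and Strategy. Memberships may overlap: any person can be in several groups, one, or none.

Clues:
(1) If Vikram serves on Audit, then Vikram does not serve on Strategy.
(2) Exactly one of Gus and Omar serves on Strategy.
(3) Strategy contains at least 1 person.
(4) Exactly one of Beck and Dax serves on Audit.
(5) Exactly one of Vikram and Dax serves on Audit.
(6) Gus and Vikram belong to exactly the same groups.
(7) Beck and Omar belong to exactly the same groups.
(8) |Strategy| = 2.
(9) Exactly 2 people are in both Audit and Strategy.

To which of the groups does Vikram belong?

Vikram: Audit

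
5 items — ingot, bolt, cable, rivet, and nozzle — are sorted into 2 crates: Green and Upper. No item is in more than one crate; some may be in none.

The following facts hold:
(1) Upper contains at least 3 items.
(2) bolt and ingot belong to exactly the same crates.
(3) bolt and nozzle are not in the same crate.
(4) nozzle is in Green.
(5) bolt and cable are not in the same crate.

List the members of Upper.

Upper = {bolt, ingot, rivet}

From (4): nozzle ∈ Green.
(3): bolt ∉ Green.
(2): ingot matches bolt: ingot ∉ Green.
Suppose ingot ∉ Upper: no assignment then satisfies all the clues, so ingot ∈ Upper.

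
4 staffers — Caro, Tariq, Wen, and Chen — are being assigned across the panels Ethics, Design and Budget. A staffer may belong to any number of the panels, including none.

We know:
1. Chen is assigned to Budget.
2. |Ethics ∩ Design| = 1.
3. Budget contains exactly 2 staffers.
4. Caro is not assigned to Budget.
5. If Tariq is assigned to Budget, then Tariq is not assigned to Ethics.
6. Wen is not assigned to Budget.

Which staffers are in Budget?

Budget = {Chen, Tariq}

From (1): Chen ∈ Budget.
From (4): Caro ∉ Budget.
From (6): Wen ∉ Budget.
(3): only 2 candidates remain for Budget, so all are in.
(5): Tariq ∉ Ethics.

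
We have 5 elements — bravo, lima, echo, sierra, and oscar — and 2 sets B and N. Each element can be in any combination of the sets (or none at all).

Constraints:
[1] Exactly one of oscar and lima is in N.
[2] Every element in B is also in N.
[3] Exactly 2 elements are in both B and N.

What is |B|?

2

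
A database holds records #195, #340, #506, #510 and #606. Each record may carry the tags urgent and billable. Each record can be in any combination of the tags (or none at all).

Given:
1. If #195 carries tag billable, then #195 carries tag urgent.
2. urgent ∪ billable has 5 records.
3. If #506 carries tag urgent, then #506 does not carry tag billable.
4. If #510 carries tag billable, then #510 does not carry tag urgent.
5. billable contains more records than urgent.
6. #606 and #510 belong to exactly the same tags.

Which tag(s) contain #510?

#510: billable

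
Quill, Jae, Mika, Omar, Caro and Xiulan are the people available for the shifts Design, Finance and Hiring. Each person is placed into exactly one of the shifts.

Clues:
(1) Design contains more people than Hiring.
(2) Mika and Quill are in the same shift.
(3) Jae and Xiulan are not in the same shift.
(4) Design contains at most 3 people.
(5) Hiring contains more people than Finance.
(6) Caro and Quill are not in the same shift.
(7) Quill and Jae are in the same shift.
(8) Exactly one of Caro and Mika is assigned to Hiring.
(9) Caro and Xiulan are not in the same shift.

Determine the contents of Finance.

Finance = {Xiulan}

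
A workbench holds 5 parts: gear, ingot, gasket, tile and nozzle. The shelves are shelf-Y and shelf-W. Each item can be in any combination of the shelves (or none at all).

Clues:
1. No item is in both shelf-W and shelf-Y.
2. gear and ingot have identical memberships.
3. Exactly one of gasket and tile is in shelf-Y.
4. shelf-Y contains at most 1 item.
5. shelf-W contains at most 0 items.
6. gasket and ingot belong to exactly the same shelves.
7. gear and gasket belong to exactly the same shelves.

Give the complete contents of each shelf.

shelf-Y = {tile}; shelf-W = {}

(5): shelf-W already has 0, so the rest are out.
Suppose gear ∈ shelf-Y: no assignment then satisfies all the clues, so gear ∉ shelf-Y.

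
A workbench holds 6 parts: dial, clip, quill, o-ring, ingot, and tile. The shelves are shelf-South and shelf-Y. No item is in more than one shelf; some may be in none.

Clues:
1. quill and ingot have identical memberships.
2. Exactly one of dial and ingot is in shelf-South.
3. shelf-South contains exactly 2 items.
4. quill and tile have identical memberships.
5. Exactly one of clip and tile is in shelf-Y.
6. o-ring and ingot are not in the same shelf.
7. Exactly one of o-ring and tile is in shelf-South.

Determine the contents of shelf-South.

shelf-South = {dial, o-ring}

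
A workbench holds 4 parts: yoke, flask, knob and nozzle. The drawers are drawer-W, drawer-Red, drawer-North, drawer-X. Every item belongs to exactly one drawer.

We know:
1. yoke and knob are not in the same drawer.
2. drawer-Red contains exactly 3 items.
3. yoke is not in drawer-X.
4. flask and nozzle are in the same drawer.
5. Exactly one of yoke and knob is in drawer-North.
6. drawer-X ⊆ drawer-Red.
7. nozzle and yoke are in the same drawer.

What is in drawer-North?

drawer-North = {knob}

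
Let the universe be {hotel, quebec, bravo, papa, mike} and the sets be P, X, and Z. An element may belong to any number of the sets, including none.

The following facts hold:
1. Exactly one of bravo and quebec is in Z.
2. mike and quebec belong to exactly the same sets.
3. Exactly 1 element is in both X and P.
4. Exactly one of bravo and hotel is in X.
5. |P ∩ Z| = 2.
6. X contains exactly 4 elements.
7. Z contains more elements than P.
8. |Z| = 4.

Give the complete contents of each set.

P = {hotel, papa}; X = {bravo, mike, papa, quebec}; Z = {hotel, mike, papa, quebec}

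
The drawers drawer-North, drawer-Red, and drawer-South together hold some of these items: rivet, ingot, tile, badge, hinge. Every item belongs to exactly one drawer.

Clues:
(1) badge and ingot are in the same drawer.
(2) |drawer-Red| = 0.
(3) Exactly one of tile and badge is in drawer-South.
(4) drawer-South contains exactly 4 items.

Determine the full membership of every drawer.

drawer-North = {tile}; drawer-Red = {}; drawer-South = {badge, hinge, ingot, rivet}

(2): drawer-Red already has 0, so the rest are out.
Suppose rivet ∈ drawer-North: no assignment then satisfies all the clues, so rivet ∉ drawer-North.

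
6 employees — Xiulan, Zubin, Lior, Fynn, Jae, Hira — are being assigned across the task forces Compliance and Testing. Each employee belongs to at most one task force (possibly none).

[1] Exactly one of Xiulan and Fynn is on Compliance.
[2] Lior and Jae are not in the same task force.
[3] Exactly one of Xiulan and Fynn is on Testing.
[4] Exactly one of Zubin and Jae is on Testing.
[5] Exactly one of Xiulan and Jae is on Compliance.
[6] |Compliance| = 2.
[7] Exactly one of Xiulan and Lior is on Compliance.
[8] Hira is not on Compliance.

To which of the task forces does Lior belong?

Lior: none

From (8): Hira ∉ Compliance.
Suppose Lior ∈ Compliance: no assignment then satisfies all the clues, so Lior ∉ Compliance.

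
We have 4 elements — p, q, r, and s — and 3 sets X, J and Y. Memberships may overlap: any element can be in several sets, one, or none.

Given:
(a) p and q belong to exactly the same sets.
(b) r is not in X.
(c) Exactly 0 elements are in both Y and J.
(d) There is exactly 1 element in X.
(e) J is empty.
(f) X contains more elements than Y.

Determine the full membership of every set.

X = {s}; J = {}; Y = {}

From (b): r ∉ X.
(e): J already has 0, so the rest are out.
Suppose p ∈ X: no assignment then satisfies all the clues, so p ∉ X.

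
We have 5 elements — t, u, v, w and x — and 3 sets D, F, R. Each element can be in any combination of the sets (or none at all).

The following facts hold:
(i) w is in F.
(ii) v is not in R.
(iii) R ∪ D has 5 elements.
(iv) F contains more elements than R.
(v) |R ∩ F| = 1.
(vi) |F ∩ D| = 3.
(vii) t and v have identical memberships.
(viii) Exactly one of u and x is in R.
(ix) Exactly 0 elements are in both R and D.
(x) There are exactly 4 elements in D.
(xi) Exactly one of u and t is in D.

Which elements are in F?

F = {t, u, v, w}

From (i): w ∈ F.
From (ii): v ∉ R.
(vii): t matches v: t ∉ R.
Suppose t ∉ F: no assignment then satisfies all the clues, so t ∈ F.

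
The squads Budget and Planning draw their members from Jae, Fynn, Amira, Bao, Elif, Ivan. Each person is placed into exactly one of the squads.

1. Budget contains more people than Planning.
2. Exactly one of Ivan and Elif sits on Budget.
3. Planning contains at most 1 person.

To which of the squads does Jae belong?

Jae: Budget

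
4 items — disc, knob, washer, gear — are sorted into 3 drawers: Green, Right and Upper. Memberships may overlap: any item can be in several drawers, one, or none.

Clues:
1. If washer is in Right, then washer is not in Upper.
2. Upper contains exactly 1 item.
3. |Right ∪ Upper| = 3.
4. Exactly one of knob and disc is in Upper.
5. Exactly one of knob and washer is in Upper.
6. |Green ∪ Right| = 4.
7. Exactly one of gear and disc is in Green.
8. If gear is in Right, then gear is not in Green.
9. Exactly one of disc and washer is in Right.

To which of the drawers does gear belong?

gear: Right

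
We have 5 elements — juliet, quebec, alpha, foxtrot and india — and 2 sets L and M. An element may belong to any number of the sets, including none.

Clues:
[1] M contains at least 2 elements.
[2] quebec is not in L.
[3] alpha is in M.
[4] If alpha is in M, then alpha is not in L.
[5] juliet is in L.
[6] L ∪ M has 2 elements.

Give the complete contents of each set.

L = {juliet}; M = {alpha, juliet}

From (2): quebec ∉ L.
From (3): alpha ∈ M.
From (5): juliet ∈ L.
(4): alpha ∉ L.
Suppose juliet ∉ M: no assignment then satisfies all the clues, so juliet ∈ M.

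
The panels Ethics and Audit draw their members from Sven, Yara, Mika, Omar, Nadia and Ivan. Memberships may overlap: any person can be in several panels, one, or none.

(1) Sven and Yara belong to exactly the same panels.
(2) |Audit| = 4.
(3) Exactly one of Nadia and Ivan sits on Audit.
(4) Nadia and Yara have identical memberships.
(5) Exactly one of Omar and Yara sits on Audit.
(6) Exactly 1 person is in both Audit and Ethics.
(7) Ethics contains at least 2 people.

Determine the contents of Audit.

Audit = {Mika, Nadia, Sven, Yara}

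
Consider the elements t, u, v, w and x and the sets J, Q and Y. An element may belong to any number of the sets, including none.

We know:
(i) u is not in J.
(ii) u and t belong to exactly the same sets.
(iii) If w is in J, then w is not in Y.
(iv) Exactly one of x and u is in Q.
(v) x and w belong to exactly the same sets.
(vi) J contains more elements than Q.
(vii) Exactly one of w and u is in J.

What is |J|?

3

From (i): u ∉ J.
(ii): t matches u: t ∉ J.
(vii) (exactly one): w ∈ J.
(iii): w ∉ Y.
(v): x matches w: x ∈ J.
(v): x matches w: x ∉ Y.
Suppose v ∉ J: no assignment then satisfies all the clues, so v ∈ J.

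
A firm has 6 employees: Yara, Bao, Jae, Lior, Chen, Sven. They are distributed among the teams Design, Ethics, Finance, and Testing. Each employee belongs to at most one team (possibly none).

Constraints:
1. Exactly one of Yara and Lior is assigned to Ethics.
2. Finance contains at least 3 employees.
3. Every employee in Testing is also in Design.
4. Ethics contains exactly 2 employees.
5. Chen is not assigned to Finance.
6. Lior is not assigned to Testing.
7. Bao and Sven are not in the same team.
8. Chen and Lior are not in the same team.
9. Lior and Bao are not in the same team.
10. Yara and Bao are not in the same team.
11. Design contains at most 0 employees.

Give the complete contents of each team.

From (5): Chen ∉ Finance.
From (6): Lior ∉ Testing.
(11): Design already has 0, so the rest are out.
(3) contrapositive: Yara ∉ Testing.
(3) contrapositive: Bao ∉ Testing.
(3) contrapositive: Jae ∉ Testing.
(3) contrapositive: Chen ∉ Testing.
(3) contrapositive: Sven ∉ Testing.
Suppose Yara ∉ Ethics: no assignment then satisfies all the clues, so Yara ∈ Ethics.

Design = {}; Ethics = {Chen, Yara}; Finance = {Jae, Lior, Sven}; Testing = {}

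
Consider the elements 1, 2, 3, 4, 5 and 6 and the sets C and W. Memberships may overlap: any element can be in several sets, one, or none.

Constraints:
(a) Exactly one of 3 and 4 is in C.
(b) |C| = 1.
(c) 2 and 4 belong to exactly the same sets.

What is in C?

C = {3}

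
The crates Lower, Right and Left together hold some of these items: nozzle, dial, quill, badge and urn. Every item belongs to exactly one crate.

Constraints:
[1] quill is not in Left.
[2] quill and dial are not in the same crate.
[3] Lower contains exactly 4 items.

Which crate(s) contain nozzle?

From (1): quill ∉ Left.
Suppose nozzle ∉ Lower: no assignment then satisfies all the clues, so nozzle ∈ Lower.

nozzle: Lower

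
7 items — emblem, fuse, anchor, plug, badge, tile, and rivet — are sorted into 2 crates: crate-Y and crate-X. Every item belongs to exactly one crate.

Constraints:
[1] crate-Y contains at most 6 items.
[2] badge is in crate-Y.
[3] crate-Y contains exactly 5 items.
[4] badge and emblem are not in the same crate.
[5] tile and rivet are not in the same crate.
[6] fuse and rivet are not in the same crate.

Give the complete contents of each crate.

crate-Y = {anchor, badge, fuse, plug, tile}; crate-X = {emblem, rivet}

From (2): badge ∈ crate-Y.
(4): emblem ∉ crate-Y.
Only one crate left: emblem ∈ crate-X.
Suppose fuse ∉ crate-Y: no assignment then satisfies all the clues, so fuse ∈ crate-Y.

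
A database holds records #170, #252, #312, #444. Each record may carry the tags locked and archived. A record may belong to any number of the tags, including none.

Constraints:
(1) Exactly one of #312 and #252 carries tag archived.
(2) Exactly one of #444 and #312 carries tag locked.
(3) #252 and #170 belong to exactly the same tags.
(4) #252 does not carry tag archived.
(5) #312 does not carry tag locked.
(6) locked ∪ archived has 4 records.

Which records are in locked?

locked = {#170, #252, #444}

From (4): #252 ∉ archived.
From (5): #312 ∉ locked.
(1) (exactly one): #312 ∈ archived.
(2) (exactly one): #444 ∈ locked.
(3): #170 matches #252: #170 ∉ archived.
Suppose #170 ∉ locked: no assignment then satisfies all the clues, so #170 ∈ locked.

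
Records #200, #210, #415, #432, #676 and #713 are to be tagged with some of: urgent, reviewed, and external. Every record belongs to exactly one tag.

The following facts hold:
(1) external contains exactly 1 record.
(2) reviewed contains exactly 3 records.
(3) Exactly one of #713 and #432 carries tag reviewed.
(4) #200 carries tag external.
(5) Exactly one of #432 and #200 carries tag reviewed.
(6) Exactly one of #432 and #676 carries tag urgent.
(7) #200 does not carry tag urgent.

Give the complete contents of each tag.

urgent = {#676, #713}; reviewed = {#210, #415, #432}; external = {#200}

From (4): #200 ∈ external.
(1): external already has 1, so the rest are out.
(5) (exactly one): #432 ∈ reviewed.
(6) (exactly one): #676 ∈ urgent.
(3) (exactly one): #713 ∉ reviewed.
Only one tag left: #713 ∈ urgent.
(2): only 3 candidates remain for reviewed, so all are in.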